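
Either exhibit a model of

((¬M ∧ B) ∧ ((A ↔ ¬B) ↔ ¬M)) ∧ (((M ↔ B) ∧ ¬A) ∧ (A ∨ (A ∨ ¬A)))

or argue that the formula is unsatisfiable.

Unsatisfiable

Case A = True: the conjunct ¬A is False.
Case A = False: the formula simplifies to ((¬M ∧ B) ∧ (B ↔ ¬M)) ∧ (M ↔ B).
  M = True: the conjunct ¬M is False.
  M = False: simplifies to (B ∧ B) ∧ ¬B.
    B = True: the conjunct ¬B is False.
    B = False: the conjunct B is False.
Both cases fail — unsatisfiable.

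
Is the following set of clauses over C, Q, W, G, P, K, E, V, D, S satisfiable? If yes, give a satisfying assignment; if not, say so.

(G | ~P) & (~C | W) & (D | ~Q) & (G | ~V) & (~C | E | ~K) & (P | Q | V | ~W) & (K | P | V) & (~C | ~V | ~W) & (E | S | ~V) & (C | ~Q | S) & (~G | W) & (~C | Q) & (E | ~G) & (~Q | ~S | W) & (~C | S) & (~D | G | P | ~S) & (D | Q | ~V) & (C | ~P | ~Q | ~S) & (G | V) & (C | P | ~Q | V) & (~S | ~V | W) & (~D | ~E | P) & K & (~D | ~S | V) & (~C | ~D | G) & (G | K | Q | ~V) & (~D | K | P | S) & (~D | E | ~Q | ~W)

C = False, Q = False, W = True, G = True, P = True, K = True, E = True, V = False, D = False, S = False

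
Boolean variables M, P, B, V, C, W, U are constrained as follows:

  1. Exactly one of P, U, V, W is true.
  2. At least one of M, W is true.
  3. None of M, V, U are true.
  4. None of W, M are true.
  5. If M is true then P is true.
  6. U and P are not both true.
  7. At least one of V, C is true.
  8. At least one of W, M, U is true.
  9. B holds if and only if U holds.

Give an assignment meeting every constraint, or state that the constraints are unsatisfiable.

The formula is unsatisfiable.

Case M = True:
  Constraint (3) is violated (M=T) — contradiction.
Case M = False:
  (2) with M=F forces W = True.
  Constraint (4) is violated (W=T) — contradiction.
Both cases fail — unsatisfiable.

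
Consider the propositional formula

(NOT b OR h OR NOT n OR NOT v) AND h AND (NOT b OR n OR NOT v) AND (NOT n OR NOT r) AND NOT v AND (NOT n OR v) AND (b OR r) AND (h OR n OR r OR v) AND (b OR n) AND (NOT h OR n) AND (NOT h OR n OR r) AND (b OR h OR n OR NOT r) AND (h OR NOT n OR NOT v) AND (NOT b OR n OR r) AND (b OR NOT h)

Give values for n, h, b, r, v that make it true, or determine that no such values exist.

Case h = True:
  (NOT v) forces v = False.
  (NOT n OR v) forces n = False.
  Clause (NOT h OR n) is falsified — contradiction.
Case h = False:
  Clause (h) is falsified — contradiction.
Both cases fail, so the formula is unsatisfiable.

UNSATISFIABLE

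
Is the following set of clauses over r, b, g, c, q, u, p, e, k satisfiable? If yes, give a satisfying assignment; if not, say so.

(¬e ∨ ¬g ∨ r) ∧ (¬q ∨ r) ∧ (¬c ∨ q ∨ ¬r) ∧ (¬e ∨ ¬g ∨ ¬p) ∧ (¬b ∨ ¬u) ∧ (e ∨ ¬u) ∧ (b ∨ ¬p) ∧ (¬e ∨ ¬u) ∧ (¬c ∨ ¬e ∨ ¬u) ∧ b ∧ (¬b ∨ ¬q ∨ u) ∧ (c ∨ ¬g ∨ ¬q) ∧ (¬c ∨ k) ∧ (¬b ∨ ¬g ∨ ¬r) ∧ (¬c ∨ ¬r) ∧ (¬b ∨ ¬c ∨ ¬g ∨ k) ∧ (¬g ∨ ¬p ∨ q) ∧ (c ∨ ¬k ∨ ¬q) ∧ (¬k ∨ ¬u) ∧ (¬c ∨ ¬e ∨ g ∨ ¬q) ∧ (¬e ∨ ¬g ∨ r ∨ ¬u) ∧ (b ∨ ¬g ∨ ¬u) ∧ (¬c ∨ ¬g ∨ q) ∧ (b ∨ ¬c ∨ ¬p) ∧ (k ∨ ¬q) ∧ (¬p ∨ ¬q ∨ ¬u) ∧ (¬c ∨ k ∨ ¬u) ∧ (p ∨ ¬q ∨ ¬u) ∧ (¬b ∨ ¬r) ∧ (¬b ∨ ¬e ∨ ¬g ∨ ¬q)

Unit clause (b) forces b = True.
In (¬b ∨ ¬r) only ¬r is left, so r = False.
In (¬q ∨ r) only ¬q is left, so q = False.
In (¬b ∨ ¬u) only ¬u is left, so u = False.
Set g = False.
Set c = False.
Set p = False.
Set e = True.
Set k = False.
All clauses satisfied.

r: False, b: True, g: False, c: False, q: False, u: False, p: False, e: True, k: False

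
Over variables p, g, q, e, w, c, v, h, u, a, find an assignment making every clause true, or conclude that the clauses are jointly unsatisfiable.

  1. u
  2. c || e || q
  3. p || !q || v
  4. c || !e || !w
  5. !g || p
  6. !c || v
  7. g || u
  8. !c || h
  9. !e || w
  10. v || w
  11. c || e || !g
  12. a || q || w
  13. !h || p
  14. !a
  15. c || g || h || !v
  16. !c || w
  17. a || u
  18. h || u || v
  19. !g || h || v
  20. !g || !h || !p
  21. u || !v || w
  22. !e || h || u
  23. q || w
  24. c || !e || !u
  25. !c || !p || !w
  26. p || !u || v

p: True; g: False; q: True; e: False; w: True; c: False; v: False; h: True; u: True; a: False

Unit clause (u) forces u = True.
Unit clause (!a) forces a = False.
Try p = False:
  (!g || p) forces g = False.
  (!h || p) forces h = False.
  (!c || h) forces c = False.
  (c || g || h || !v) forces v = False.
  clause (p || !u || v) is falsified — backtrack.
So p = True.
Set g = False.
Set q = True.
Set e = False.
Set w = True.
  then (!c || !p || !w) forces c = False.
Set v = False.
Set h = True.
All clauses satisfied.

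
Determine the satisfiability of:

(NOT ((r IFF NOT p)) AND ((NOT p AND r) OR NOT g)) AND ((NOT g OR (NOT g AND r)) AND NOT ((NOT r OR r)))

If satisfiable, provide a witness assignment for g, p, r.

Unsatisfiable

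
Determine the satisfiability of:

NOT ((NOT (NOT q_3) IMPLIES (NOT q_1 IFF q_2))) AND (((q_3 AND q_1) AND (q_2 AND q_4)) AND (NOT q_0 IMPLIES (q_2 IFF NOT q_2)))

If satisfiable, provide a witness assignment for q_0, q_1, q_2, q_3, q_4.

q_0 = True; q_1 = True; q_2 = True; q_3 = True; q_4 = True

  NOT ((NOT (NOT q_3) IMPLIES (NOT q_1 IFF q_2))) = True
    NOT (NOT q_3) IMPLIES (NOT q_1 IFF q_2) = False
      NOT (NOT q_3) = True
        NOT q_3 = False
      NOT q_1 IFF q_2 = False
        NOT q_1 = False
  ((q_3 AND q_1) AND (q_2 AND q_4)) AND (NOT q_0 IMPLIES (q_2 IFF NOT q_2)) = True
    (q_3 AND q_1) AND (q_2 AND q_4) = True
      q_3 AND q_1 = True
      q_2 AND q_4 = True
    NOT q_0 IMPLIES (q_2 IFF NOT q_2) = True
      NOT q_0 = False
      q_2 IFF NOT q_2 = False
        NOT q_2 = False
Both conjuncts True, so the formula holds.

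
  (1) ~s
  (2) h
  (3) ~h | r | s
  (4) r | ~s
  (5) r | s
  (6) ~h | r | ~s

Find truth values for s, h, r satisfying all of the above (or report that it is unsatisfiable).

Unit clause (~s) forces s = False.
Unit clause (h) forces h = True.
In (~h | r | s) only r is left, so r = True.
Check each clause:
  (~s): ~s holds.
  (h): h holds.
  (~h | r | s): r holds.
  (r | ~s): r holds.
  (r | s): r holds.
  (~h | r | ~s): r holds.
All clauses satisfied.

s = False, h = True, r = True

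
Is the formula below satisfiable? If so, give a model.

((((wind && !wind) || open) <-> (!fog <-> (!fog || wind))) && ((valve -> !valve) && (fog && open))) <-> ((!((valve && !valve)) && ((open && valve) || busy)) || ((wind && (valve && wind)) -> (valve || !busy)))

valve = False, open = True, busy = False, fog = True, wind = False

  ((((wind && !wind) || open) <-> (!fog <-> (!fog || wind))) && ((valve -> !valve) && (fog && open))) <-> ((!((valve && !valve)) && ((open && valve) || busy)) || ((wind && (valve && wind)) -> (valve || !busy))) = True
    (((wind && !wind) || open) <-> (!fog <-> (!fog || wind))) && ((valve -> !valve) && (fog && open)) = True
      ((wind && !wind) || open) <-> (!fog <-> (!fog || wind)) = True
        (wind && !wind) || open = True
          wind && !wind = False
            !wind = True
        !fog <-> (!fog || wind) = True
          !fog = False
          !fog || wind = False
            !fog = False
      (valve -> !valve) && (fog && open) = True
        valve -> !valve = True
          !valve = True
        fog && open = True
    (!((valve && !valve)) && ((open && valve) || busy)) || ((wind && (valve && wind)) -> (valve || !busy)) = True
      !((valve && !valve)) && ((open && valve) || busy) = False
        !((valve && !valve)) = True
          valve && !valve = False
            !valve = True
        (open && valve) || busy = False
          open && valve = False
      (wind && (valve && wind)) -> (valve || !busy) = True
        wind && (valve && wind) = False
          valve && wind = False
        valve || !busy = True
          !busy = True
The formula evaluates to True.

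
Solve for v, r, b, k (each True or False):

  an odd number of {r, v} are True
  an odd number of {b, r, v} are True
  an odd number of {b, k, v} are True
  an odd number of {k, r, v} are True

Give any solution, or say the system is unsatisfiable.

v: True, r: False, b: False, k: False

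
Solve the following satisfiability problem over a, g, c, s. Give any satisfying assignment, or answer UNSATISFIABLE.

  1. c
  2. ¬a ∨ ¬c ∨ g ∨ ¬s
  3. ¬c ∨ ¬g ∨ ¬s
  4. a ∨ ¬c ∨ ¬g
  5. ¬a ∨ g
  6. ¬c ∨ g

a: True; g: True; c: True; s: False

Unit clause (c) forces c = True.
In (¬c ∨ g) only g is left, so g = True.
In (¬c ∨ ¬g ∨ ¬s) only ¬s is left, so s = False.
In (a ∨ ¬c ∨ ¬g) only a is left, so a = True.
Check each clause:
  (c): c holds.
  (¬a ∨ ¬c ∨ g ∨ ¬s): g holds.
  (¬c ∨ ¬g ∨ ¬s): ¬s holds.
  (a ∨ ¬c ∨ ¬g): a holds.
  (¬a ∨ g): g holds.
  (¬c ∨ g): g holds.
All clauses satisfied.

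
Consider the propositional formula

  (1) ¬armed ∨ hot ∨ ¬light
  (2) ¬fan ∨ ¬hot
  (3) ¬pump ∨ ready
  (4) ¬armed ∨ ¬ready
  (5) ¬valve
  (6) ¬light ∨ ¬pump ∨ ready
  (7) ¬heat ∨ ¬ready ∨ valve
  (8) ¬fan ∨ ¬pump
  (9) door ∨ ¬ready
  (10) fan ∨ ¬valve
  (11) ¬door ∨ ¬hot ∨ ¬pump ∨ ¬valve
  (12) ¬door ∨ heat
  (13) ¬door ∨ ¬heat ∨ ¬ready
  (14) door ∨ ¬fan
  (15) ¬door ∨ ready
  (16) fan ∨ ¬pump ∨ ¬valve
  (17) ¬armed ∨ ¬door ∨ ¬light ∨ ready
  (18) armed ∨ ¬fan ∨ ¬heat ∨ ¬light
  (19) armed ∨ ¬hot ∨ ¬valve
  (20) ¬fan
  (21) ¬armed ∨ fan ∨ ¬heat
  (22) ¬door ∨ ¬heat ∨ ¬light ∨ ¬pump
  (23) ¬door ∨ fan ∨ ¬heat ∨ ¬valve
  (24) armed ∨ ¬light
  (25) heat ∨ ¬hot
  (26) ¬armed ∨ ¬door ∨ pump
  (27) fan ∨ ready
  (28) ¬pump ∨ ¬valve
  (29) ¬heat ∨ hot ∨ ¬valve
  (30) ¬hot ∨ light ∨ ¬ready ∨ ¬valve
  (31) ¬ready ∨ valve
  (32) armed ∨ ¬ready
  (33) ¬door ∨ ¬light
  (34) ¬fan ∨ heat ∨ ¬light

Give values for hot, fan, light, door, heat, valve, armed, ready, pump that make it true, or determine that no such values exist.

Unsatisfiable

Case fan = True:
  Clause (¬fan) is falsified — contradiction.
Case fan = False:
  (¬valve) forces valve = False.
  (fan ∨ ready) forces ready = True.
  Clause (¬ready ∨ valve) is falsified — contradiction.
Both cases fail, so the formula is unsatisfiable.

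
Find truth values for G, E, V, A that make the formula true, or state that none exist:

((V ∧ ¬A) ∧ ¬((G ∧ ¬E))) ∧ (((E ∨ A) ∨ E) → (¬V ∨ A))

G: False; E: False; V: True; A: False

  (V ∧ ¬A) ∧ ¬((G ∧ ¬E)) = True
    V ∧ ¬A = True
      ¬A = True
    ¬((G ∧ ¬E)) = True
      G ∧ ¬E = False
        ¬E = True
  ((E ∨ A) ∨ E) → (¬V ∨ A) = True
    (E ∨ A) ∨ E = False
      E ∨ A = False
    ¬V ∨ A = False
      ¬V = False
Both conjuncts True, so the formula holds.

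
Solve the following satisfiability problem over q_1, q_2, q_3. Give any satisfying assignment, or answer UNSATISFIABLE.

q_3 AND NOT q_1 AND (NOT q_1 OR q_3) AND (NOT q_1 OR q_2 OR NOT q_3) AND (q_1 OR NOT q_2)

Unit clause (q_3) forces q_3 = True.
Unit clause (NOT q_1) forces q_1 = False.
In (q_1 OR NOT q_2) only NOT q_2 is left, so q_2 = False.
Check each clause:
  (q_3): q_3 holds.
  (NOT q_1): NOT q_1 holds.
  (NOT q_1 OR q_3): NOT q_1 holds.
  (NOT q_1 OR q_2 OR NOT q_3): NOT q_1 holds.
  (q_1 OR NOT q_2): NOT q_2 holds.
All clauses satisfied.

q_1 = False, q_2 = False, q_3 = True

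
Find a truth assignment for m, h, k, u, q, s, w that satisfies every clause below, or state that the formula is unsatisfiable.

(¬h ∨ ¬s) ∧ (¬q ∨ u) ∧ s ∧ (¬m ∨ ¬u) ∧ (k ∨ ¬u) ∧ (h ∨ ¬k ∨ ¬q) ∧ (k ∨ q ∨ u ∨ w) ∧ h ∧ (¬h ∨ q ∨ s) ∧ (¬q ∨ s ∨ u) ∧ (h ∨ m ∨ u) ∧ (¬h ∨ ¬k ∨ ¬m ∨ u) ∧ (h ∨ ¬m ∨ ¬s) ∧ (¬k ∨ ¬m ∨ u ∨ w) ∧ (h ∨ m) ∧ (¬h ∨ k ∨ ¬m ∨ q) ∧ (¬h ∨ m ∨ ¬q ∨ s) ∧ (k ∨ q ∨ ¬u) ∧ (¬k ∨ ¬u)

No satisfying assignment exists.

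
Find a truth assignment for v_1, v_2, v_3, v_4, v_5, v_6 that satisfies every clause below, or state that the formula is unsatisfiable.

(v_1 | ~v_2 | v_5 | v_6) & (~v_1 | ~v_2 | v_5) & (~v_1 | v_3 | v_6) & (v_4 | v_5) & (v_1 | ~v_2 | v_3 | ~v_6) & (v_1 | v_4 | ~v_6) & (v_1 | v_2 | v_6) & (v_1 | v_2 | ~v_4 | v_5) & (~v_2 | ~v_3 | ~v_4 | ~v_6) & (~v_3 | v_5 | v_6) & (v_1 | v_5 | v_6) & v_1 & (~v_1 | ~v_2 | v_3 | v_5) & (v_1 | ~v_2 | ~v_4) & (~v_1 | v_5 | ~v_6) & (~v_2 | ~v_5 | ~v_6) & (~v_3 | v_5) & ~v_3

Unit clause (v_1) forces v_1 = True.
Unit clause (~v_3) forces v_3 = False.
In (~v_1 | v_3 | v_6) only v_6 is left, so v_6 = True.
In (~v_1 | v_5 | ~v_6) only v_5 is left, so v_5 = True.
In (~v_2 | ~v_5 | ~v_6) only ~v_2 is left, so v_2 = False.
Set v_4 = True.
All clauses satisfied.

v_1=T, v_2=F, v_3=F, v_4=T, v_5=T, v_6=T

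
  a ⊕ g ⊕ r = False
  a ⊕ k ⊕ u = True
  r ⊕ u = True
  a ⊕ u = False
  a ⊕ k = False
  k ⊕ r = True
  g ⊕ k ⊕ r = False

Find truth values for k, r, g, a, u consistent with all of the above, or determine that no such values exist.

k = True, r = False, g = True, a = True, u = True

a ⊕ g ⊕ r = T ⊕ T ⊕ F = False ✓
a ⊕ k ⊕ u = T ⊕ T ⊕ T = True ✓
r ⊕ u = F ⊕ T = True ✓
a ⊕ u = T ⊕ T = False ✓
a ⊕ k = T ⊕ T = False ✓
k ⊕ r = T ⊕ F = True ✓
g ⊕ k ⊕ r = T ⊕ T ⊕ F = False ✓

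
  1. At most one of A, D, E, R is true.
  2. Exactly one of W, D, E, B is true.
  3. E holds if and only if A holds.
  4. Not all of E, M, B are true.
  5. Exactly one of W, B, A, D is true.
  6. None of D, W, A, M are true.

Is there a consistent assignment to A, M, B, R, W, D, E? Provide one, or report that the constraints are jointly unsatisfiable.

A: False, M: False, B: True, R: False, W: False, D: False, E: False

  (1) {A, D, E, R}: 0 true — at most one ✓
  (2) {W, D, E, B}: 1 true — exactly one ✓
  (3) E=F, A=F — same ✓
  (4) {E, M, B}: 1/3 true — not all ✓
  (5) {W, B, A, D}: 1 true — exactly one ✓
  (6) {D, W, A, M}: 0 true — none ✓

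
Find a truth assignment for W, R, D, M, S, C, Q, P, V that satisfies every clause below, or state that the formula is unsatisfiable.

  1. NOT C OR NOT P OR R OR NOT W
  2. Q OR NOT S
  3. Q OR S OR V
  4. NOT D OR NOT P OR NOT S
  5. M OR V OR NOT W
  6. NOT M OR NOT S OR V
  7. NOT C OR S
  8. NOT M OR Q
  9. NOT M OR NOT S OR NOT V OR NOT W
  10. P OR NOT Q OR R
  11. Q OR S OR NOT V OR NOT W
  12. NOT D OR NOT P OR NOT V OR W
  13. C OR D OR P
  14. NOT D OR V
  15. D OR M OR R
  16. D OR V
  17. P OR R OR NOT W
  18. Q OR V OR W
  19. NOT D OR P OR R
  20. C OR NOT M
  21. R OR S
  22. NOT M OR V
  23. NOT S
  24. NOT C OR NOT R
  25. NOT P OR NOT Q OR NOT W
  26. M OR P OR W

Unit clause (NOT S) forces S = False.
In (NOT C OR S) only NOT C is left, so C = False.
In (C OR NOT M) only NOT M is left, so M = False.
In (R OR S) only R is left, so R = True.
Set W = False.
  then (M OR P OR W) forces P = True.
Try D = True:
  (NOT D OR NOT P OR NOT V OR W) forces V = False.
  clause (NOT D OR V) is falsified — backtrack.
So D = False.
  then (D OR V) forces V = True.
Set Q = False.
All clauses satisfied.

W=F, R=T, D=F, M=F, S=F, C=F, Q=F, P=T, V=T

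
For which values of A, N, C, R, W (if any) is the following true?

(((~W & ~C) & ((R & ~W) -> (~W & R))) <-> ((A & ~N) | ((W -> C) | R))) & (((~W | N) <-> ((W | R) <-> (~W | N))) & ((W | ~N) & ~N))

A = False, N = False, C = False, R = True, W = False

  ((~W & ~C) & ((R & ~W) -> (~W & R))) <-> ((A & ~N) | ((W -> C) | R)) = True
    (~W & ~C) & ((R & ~W) -> (~W & R)) = True
      ~W & ~C = True
        ~W = True
        ~C = True
      (R & ~W) -> (~W & R) = True
        R & ~W = True
          ~W = True
        ~W & R = True
          ~W = True
    (A & ~N) | ((W -> C) | R) = True
      A & ~N = False
        ~N = True
      (W -> C) | R = True
        W -> C = True
  ((~W | N) <-> ((W | R) <-> (~W | N))) & ((W | ~N) & ~N) = True
    (~W | N) <-> ((W | R) <-> (~W | N)) = True
      ~W | N = True
        ~W = True
      (W | R) <-> (~W | N) = True
        W | R = True
        ~W | N = True
          ~W = True
    (W | ~N) & ~N = True
      W | ~N = True
        ~N = True
      ~N = True
Both conjuncts True, so the formula holds.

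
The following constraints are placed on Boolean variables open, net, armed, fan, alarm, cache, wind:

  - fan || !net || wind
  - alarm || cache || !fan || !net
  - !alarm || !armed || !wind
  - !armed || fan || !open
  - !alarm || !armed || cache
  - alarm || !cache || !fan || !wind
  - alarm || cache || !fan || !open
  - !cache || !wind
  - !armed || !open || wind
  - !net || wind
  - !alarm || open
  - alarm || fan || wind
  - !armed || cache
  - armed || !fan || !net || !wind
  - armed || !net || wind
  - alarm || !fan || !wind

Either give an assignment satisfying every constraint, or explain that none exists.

Set open = False.
  then (!alarm || open) forces alarm = False.
Set net = False.
Set armed = False.
Set fan = True.
  then (alarm || !fan || !wind) forces wind = False.
Set cache = True.
All clauses satisfied.

open = False, net = False, armed = False, fan = True, alarm = False, cache = True, wind = False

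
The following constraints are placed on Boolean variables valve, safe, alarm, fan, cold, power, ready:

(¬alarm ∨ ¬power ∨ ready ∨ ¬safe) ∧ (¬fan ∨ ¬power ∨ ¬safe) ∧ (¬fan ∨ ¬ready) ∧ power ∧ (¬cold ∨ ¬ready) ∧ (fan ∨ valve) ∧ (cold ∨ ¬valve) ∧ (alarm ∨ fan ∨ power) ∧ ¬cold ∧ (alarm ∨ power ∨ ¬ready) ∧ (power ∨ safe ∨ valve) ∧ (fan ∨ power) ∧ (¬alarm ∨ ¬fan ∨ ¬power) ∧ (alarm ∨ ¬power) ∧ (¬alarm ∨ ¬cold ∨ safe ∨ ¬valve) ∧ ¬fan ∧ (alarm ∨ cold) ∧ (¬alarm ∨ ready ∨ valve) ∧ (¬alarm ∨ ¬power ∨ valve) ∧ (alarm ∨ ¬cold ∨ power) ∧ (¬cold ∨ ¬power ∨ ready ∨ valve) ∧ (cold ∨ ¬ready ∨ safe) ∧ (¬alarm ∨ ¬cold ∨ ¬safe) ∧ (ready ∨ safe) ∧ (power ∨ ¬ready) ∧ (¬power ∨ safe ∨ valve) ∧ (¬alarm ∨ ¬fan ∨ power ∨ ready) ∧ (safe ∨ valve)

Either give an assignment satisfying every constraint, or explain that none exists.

Case fan = True:
  Clause (¬fan) is falsified — contradiction.
Case fan = False:
  (power) forces power = True.
  (fan ∨ valve) forces valve = True.
  (cold ∨ ¬valve) forces cold = True.
  Clause (¬cold) is falsified — contradiction.
Both cases fail, so the formula is unsatisfiable.

The formula is unsatisfiable.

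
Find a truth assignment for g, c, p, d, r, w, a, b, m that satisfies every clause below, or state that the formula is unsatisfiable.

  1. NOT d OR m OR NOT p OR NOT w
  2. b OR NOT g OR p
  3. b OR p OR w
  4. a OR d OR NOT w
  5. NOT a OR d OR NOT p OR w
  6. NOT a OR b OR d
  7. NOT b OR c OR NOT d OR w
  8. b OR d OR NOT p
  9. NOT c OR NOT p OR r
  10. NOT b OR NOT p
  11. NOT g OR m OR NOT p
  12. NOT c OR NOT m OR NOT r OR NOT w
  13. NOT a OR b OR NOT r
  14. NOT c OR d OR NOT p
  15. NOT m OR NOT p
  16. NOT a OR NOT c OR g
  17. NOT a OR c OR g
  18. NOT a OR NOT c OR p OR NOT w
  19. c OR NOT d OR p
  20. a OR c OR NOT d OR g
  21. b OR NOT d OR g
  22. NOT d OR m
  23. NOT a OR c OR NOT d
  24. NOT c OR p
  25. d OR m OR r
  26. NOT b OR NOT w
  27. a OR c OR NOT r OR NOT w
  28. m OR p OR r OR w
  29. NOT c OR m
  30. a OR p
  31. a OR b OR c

g=T, c=F, p=F, d=F, r=T, w=F, a=T, b=T, m=T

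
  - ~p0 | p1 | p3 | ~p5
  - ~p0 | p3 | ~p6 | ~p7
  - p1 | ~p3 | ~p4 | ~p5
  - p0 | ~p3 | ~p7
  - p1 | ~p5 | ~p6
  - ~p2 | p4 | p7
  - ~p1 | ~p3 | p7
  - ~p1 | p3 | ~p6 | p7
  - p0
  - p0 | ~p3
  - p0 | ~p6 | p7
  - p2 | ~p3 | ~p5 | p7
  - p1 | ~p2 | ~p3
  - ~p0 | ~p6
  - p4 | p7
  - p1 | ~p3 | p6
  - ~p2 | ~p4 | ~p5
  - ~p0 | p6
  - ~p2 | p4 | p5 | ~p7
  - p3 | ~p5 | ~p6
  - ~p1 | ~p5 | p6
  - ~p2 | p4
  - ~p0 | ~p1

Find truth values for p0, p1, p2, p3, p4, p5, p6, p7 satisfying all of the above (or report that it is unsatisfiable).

UNSATISFIABLE

Case p0 = True:
  (~p0 | ~p6) forces p6 = False.
  Clause (~p0 | p6) is falsified — contradiction.
Case p0 = False:
  Clause (p0) is falsified — contradiction.
Both cases fail, so the formula is unsatisfiable.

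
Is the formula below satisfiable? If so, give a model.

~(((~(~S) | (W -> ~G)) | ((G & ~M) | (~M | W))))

Case W = True: the formula becomes ~(((~(~S) | ~G) | True)) = False.
Case W = False: the formula becomes ~((True | ((G & ~M) | ~M))) = False.
Both cases fail — unsatisfiable.

No satisfying assignment exists.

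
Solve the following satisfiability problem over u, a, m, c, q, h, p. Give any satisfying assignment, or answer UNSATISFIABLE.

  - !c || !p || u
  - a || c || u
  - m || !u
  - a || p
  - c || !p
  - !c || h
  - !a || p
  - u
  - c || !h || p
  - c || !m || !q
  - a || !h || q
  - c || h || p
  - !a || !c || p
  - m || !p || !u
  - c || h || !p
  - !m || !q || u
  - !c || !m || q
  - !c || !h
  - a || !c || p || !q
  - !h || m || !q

Unsatisfiable

Case c = True:
  (!c || h) forces h = True.
  Clause (!c || !h) is falsified — contradiction.
Case c = False:
  (c || !p) forces p = False.
  (a || p) forces a = True.
  Clause (!a || p) is falsified — contradiction.
Both cases fail, so the formula is unsatisfiable.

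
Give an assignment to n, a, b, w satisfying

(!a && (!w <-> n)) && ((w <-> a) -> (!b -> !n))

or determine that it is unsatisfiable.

n=F; a=F; b=F; w=T

  !a && (!w <-> n) = True
    !a = True
    !w <-> n = True
      !w = False
  (w <-> a) -> (!b -> !n) = True
    w <-> a = False
    !b -> !n = True
      !b = True
      !n = True
Both conjuncts True, so the formula holds.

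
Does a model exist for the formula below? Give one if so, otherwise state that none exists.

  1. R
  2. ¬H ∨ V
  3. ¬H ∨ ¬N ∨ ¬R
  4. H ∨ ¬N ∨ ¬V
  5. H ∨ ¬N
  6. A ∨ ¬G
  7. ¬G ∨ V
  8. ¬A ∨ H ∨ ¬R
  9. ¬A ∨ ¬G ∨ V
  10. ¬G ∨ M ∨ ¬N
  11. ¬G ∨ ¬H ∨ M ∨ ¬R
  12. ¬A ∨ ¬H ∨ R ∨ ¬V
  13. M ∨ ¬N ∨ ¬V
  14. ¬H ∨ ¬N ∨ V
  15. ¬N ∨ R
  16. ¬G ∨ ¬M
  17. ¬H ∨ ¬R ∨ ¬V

Unit clause (R) forces R = True.
Set H = False.
  then (H ∨ ¬N) forces N = False.
  then (¬A ∨ H ∨ ¬R) forces A = False.
  then (A ∨ ¬G) forces G = False.
Set M = True.
Set V = True.
All clauses satisfied.

H = False; R = True; A = False; M = True; V = True; G = False; N = False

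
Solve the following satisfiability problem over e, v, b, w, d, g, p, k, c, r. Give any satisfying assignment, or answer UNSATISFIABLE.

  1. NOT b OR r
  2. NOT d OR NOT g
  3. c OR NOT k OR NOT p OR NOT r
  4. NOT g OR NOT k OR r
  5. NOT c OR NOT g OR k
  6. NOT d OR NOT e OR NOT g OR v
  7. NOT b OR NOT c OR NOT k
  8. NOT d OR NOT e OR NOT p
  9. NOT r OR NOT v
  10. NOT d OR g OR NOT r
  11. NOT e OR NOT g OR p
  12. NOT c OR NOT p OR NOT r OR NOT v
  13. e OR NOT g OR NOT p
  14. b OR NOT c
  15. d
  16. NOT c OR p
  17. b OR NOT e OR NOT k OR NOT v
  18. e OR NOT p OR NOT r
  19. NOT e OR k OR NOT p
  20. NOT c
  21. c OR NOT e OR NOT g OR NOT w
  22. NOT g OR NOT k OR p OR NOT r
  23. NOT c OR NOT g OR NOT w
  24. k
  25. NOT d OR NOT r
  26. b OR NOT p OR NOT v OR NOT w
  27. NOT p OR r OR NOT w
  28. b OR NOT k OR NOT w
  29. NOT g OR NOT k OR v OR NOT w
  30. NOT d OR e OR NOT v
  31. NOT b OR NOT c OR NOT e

Unit clause (d) forces d = True.
Unit clause (NOT c) forces c = False.
Unit clause (k) forces k = True.
In (NOT d OR NOT r) only NOT r is left, so r = False.
In (NOT b OR r) only NOT b is left, so b = False.
In (NOT d OR NOT g) only NOT g is left, so g = False.
In (b OR NOT k OR NOT w) only NOT w is left, so w = False.
Set e = False.
  then (NOT d OR e OR NOT v) forces v = False.
Set p = False.
All clauses satisfied.

e=F; v=F; b=F; w=F; d=T; g=F; p=F; k=T; c=F; r=F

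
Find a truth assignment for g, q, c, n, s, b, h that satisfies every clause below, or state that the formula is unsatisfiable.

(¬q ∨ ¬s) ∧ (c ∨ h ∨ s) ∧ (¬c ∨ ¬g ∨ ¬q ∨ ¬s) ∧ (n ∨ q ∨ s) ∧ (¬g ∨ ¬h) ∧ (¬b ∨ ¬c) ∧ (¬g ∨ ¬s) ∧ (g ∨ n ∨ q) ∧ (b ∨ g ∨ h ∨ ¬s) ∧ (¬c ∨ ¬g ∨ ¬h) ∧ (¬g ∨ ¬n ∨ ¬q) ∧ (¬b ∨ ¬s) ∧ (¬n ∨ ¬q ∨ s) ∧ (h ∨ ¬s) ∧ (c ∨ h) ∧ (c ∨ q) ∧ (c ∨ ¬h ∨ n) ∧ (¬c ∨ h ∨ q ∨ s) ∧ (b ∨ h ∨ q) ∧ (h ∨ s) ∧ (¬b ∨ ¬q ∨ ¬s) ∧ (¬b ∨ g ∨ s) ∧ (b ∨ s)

g = False, q = False, c = True, n = True, s = True, b = False, h = True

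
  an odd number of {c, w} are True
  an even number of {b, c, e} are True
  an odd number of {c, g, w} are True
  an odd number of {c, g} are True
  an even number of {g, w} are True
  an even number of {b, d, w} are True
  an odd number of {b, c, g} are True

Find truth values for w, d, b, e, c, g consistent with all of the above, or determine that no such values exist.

w: False; d: False; b: False; e: True; c: True; g: False

{c, w}: 1 true → odd ✓
{b, c, e}: 2 true → even ✓
{c, g, w}: 1 true → odd ✓
{c, g}: 1 true → odd ✓
{g, w}: 0 true → even ✓
{b, d, w}: 0 true → even ✓
{b, c, g}: 1 true → odd ✓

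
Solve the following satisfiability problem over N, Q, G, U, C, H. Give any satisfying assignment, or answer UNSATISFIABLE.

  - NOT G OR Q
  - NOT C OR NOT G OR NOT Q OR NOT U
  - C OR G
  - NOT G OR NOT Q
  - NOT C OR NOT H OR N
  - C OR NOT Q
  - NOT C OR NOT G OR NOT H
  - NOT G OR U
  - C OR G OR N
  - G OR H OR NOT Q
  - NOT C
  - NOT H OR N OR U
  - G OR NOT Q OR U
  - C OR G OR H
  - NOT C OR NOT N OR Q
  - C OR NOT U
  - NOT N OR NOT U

Case G = True:
  (NOT G OR Q) forces Q = True.
  Clause (NOT G OR NOT Q) is falsified — contradiction.
Case G = False:
  (C OR G) forces C = True.
  Clause (NOT C) is falsified — contradiction.
Both cases fail, so the formula is unsatisfiable.

No satisfying assignment exists.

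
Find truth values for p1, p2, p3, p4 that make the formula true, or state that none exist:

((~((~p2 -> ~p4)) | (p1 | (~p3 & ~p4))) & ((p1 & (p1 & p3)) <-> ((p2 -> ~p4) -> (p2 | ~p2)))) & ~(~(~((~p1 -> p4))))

The formula is unsatisfiable.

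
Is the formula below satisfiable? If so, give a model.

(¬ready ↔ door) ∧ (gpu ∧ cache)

gpu=T, cache=T, ready=T, door=F

  ¬ready ↔ door = True
    ¬ready = False
  gpu ∧ cache = True
Both conjuncts True, so the formula holds.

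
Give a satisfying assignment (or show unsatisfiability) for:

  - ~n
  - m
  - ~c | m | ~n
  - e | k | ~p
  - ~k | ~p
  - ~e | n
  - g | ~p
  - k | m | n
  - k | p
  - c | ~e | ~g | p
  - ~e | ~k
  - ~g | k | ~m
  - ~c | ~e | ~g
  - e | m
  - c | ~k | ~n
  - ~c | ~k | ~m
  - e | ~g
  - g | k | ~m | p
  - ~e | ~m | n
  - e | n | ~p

g = False, n = False, c = False, m = True, p = False, k = True, e = False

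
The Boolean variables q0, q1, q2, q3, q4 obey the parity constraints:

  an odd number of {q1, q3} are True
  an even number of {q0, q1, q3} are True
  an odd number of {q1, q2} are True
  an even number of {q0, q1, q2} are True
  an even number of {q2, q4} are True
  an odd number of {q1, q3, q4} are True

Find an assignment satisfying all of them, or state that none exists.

q0 = True, q1 = True, q2 = False, q3 = False, q4 = False

{q1, q3}: 1 true → odd ✓
{q0, q1, q3}: 2 true → even ✓
{q1, q2}: 1 true → odd ✓
{q0, q1, q2}: 2 true → even ✓
{q2, q4}: 0 true → even ✓
{q1, q3, q4}: 1 true → odd ✓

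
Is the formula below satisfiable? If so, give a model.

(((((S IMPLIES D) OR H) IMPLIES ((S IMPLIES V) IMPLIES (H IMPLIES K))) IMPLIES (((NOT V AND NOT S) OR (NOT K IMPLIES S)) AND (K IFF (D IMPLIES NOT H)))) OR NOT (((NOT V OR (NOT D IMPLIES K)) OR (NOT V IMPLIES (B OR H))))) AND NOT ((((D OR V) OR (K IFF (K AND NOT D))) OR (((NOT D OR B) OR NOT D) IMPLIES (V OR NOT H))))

The formula is unsatisfiable.

The conjunct NOT ((((D OR V) OR (K IFF (K AND NOT D))) OR (((NOT D OR B) OR NOT D) IMPLIES (V OR NOT H)))) is unsatisfiable on its own:
  D = True: this becomes NOT ((True OR (B IMPLIES (V OR NOT H)))) = False.
  D = False: simplifies to NOT (((V OR (K IFF K)) OR (V OR NOT H))).
    K = True: this becomes NOT ((True OR (V OR NOT H))) = False.
    K = False: this becomes NOT ((True OR (V OR NOT H))) = False.
So the whole conjunction is unsatisfiable.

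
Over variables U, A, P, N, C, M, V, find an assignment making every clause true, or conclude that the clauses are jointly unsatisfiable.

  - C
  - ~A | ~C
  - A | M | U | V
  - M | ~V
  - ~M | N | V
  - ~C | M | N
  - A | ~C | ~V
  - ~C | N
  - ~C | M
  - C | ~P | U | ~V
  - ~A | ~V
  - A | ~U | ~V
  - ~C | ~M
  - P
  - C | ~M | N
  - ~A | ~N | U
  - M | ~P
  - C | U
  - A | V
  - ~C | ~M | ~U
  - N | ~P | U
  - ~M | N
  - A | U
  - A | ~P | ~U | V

No satisfying assignment exists.

Case C = True:
  (~A | ~C) forces A = False.
  (A | ~C | ~V) forces V = False.
  Clause (A | V) is falsified — contradiction.
Case C = False:
  Clause (C) is falsified — contradiction.
Both cases fail, so the formula is unsatisfiable.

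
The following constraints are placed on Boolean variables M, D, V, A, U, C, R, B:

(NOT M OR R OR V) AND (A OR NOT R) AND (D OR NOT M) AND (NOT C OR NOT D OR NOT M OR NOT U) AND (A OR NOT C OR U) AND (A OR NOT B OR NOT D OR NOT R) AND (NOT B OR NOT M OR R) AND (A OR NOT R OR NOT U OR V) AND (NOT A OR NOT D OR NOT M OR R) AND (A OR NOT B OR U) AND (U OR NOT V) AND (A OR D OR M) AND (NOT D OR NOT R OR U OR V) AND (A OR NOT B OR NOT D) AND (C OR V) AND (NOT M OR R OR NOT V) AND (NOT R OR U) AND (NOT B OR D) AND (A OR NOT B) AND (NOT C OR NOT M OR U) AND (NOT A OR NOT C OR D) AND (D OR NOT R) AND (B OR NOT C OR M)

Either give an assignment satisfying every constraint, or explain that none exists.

Set M = False.
Set D = True.
Set V = True.
  then (U OR NOT V) forces U = True.
Set A = True.
Set C = False.
Set R = True.
Set B = False.
All clauses satisfied.

M = False, D = True, V = True, A = True, U = True, C = False, R = True, B = False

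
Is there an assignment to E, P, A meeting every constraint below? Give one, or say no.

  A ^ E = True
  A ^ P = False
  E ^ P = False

Unsatisfiable — no assignment works.

Adding constraints 1, 2, 3 mod 2: every variable appears an even number of times on the left, so the left side is 0.
But the right sides sum to 1 (mod 2). 0 ≠ 1 — the system is inconsistent.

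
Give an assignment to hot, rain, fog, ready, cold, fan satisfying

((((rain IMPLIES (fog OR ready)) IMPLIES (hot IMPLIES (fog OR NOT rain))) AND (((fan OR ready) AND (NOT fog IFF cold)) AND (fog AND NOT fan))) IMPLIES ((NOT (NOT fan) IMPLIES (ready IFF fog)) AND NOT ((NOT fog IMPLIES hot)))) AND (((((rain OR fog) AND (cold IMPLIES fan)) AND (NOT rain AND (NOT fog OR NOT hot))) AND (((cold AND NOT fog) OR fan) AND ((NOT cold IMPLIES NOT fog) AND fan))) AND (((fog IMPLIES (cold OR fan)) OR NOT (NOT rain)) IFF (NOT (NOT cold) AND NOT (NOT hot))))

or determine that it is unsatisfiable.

Case fan = True: the formula simplifies to (((rain OR fog) AND (NOT rain AND (NOT fog OR NOT hot))) AND (NOT cold IMPLIES NOT fog)) AND (NOT (NOT cold) AND NOT (NOT hot)).
  cold = True: simplifies to ((rain OR fog) AND (NOT rain AND (NOT fog OR NOT hot))) AND NOT (NOT hot).
    hot = True: simplifies to (rain OR fog) AND (NOT rain AND NOT fog).
      rain = True: the conjunct NOT rain is False.
      rain = False: simplifies to fog AND NOT fog.
        fog = True: the conjunct NOT fog is False.
        fog = False: the conjunct fog is False.
    hot = False: the conjunct NOT (NOT hot) becomes NOT (NOT False) = False.
  cold = False: the conjunct NOT (NOT cold) becomes NOT (NOT False) = False.
Case fan = False: the conjunct fan is False.
Both cases fail — unsatisfiable.

Unsatisfiable — no assignment works.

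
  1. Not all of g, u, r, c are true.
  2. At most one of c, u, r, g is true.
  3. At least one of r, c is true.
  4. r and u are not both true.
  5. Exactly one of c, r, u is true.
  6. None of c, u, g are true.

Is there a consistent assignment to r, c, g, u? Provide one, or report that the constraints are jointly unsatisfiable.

r=T; c=F; g=F; u=F

  (1) {g, u, r, c}: 1/4 true — not all ✓
  (2) {c, u, r, g}: 1 true — at most one ✓
  (3) {r, c}: 1 true — at least one ✓
  (4) r=T, u=F — not both ✓
  (5) {c, r, u}: 1 true — exactly one ✓
  (6) {c, u, g}: 0 true — none ✓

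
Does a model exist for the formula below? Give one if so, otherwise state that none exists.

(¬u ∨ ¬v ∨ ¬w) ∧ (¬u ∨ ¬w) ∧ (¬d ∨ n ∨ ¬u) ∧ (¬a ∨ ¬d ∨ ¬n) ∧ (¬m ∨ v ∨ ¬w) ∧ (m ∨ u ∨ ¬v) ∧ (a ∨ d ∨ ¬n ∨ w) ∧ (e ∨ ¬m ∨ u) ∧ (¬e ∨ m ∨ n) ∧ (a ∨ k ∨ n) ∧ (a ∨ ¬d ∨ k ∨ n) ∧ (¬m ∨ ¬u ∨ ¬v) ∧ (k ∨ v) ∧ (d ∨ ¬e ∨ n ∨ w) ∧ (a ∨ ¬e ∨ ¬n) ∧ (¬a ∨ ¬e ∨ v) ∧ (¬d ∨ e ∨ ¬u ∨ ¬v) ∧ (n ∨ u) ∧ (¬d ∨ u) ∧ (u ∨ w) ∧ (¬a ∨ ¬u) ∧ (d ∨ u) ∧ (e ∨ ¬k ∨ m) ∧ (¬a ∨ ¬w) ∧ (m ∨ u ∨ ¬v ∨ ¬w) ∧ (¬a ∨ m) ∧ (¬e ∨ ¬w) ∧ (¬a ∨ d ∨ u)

Set k = True.
Try u = False:
  (n ∨ u) forces n = True.
  (¬d ∨ u) forces d = False.
  clause (d ∨ u) is falsified — backtrack.
So u = True.
  then (¬u ∨ ¬w) forces w = False.
  then (¬a ∨ ¬u) forces a = False.
Set m = True.
  then (¬m ∨ ¬u ∨ ¬v) forces v = False.
Try e = True:
  (a ∨ ¬e ∨ ¬n) forces n = False.
  (¬d ∨ n ∨ ¬u) forces d = False.
  clause (d ∨ ¬e ∨ n ∨ w) is falsified — backtrack.
So e = False.
Set n = True.
  then (a ∨ d ∨ ¬n ∨ w) forces d = True.
All clauses satisfied.

k = True, u = True, m = True, w = False, e = False, v = False, n = True, d = True, a = False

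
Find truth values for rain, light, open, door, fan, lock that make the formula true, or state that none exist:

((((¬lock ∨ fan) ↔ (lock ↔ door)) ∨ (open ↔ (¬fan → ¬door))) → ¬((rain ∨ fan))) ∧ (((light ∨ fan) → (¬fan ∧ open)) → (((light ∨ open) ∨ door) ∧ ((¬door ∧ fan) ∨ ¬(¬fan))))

rain = False, light = False, open = False, door = False, fan = True, lock = True

  (((¬lock ∨ fan) ↔ (lock ↔ door)) ∨ (open ↔ (¬fan → ¬door))) → ¬((rain ∨ fan)) = True
    ((¬lock ∨ fan) ↔ (lock ↔ door)) ∨ (open ↔ (¬fan → ¬door)) = False
      (¬lock ∨ fan) ↔ (lock ↔ door) = False
        ¬lock ∨ fan = True
          ¬lock = False
        lock ↔ door = False
      open ↔ (¬fan → ¬door) = False
        ¬fan → ¬door = True
          ¬fan = False
          ¬door = True
    ¬((rain ∨ fan)) = False
      rain ∨ fan = True
  ((light ∨ fan) → (¬fan ∧ open)) → (((light ∨ open) ∨ door) ∧ ((¬door ∧ fan) ∨ ¬(¬fan))) = True
    (light ∨ fan) → (¬fan ∧ open) = False
      light ∨ fan = True
      ¬fan ∧ open = False
        ¬fan = False
    ((light ∨ open) ∨ door) ∧ ((¬door ∧ fan) ∨ ¬(¬fan)) = False
      (light ∨ open) ∨ door = False
        light ∨ open = False
      (¬door ∧ fan) ∨ ¬(¬fan) = True
        ¬door ∧ fan = True
          ¬door = True
        ¬(¬fan) = True
          ¬fan = False
Both conjuncts True, so the formula holds.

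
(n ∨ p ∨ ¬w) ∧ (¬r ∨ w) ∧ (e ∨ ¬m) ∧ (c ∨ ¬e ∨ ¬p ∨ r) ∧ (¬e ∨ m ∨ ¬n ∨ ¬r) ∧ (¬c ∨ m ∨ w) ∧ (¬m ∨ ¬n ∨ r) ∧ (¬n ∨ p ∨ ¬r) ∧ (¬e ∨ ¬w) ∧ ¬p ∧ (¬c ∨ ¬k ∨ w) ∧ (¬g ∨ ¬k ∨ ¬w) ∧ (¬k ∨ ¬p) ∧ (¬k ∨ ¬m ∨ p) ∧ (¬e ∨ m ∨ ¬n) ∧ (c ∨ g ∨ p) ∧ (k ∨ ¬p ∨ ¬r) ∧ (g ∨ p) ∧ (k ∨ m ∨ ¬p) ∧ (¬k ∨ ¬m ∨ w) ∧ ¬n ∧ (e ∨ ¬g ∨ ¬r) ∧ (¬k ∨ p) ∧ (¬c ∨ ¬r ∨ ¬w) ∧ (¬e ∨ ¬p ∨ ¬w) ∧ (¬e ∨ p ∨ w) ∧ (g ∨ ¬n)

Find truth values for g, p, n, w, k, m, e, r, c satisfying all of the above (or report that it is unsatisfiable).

Unit clause (¬p) forces p = False.
In (g ∨ p) only g is left, so g = True.
Unit clause (¬n) forces n = False.
In (¬k ∨ p) only ¬k is left, so k = False.
In (n ∨ p ∨ ¬w) only ¬w is left, so w = False.
In (¬r ∨ w) only ¬r is left, so r = False.
In (¬e ∨ p ∨ w) only ¬e is left, so e = False.
In (e ∨ ¬m) only ¬m is left, so m = False.
In (¬c ∨ m ∨ w) only ¬c is left, so c = False.
All clauses satisfied.

g = True; p = False; n = False; w = False; k = False; m = False; e = False; r = False; c = False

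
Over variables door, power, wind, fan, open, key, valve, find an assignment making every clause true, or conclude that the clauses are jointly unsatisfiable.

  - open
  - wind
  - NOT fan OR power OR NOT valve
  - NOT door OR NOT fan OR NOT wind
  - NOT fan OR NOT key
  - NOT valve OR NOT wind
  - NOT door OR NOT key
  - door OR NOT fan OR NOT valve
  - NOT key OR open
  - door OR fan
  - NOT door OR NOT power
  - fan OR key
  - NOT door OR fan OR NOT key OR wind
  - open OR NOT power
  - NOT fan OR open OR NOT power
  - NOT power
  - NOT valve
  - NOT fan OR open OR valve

Unit clause (open) forces open = True.
Unit clause (wind) forces wind = True.
In (NOT valve OR NOT wind) only NOT valve is left, so valve = False.
Unit clause (NOT power) forces power = False.
Try door = True:
  (NOT door OR NOT fan OR NOT wind) forces fan = False.
  (NOT door OR NOT key) forces key = False.
  clause (fan OR key) is falsified — backtrack.
So door = False.
  then (door OR fan) forces fan = True.
  then (NOT fan OR NOT key) forces key = False.
All clauses satisfied.

door=F; power=F; wind=T; fan=T; open=T; key=F; valve=F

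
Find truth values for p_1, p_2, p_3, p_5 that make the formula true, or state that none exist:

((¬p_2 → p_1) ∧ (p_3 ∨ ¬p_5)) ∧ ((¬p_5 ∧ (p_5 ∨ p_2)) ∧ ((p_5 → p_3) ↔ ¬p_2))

Case p_5 = True: the conjunct ¬p_5 is False.
Case p_5 = False: the formula simplifies to (¬p_2 → p_1) ∧ (p_2 ∧ ¬p_2).
  p_2 = True: the conjunct ¬p_2 is False.
  p_2 = False: the conjunct p_2 is False.
Both cases fail — unsatisfiable.

Unsatisfiable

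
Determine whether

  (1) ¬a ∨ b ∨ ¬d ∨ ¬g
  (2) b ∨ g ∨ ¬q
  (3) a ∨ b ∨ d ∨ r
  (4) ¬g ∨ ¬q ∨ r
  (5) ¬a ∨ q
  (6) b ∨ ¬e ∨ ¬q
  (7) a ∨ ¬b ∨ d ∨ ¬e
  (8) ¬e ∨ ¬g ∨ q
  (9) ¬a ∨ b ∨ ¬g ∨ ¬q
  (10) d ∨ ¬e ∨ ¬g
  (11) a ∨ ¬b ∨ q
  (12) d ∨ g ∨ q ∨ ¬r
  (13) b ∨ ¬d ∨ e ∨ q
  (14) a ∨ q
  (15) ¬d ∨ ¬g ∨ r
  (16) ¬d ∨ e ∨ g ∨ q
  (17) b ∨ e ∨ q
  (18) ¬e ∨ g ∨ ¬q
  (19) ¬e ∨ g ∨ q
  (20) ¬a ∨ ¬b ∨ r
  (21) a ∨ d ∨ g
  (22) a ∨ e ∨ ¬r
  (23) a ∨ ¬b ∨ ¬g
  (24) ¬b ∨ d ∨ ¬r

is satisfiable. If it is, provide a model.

Set g = False.
Set a = False.
  then (a ∨ q) forces q = True.
  then (¬e ∨ g ∨ ¬q) forces e = False.
  then (a ∨ d ∨ g) forces d = True.
  then (a ∨ e ∨ ¬r) forces r = False.
  then (b ∨ g ∨ ¬q) forces b = True.
All clauses satisfied.

g = False, a = False, q = True, b = True, e = False, d = True, r = False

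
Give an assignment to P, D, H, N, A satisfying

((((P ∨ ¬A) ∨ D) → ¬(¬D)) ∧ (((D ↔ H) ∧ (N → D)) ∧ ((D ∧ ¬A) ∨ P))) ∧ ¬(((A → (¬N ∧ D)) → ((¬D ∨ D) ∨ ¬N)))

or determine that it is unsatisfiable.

The conjunct ¬(((A → (¬N ∧ D)) → ((¬D ∨ D) ∨ ¬N))) is unsatisfiable on its own:
  D=F, N=F, A=F: evaluates to False.
  D=F, N=F, A=T: evaluates to False.
  D=F, N=T, A=F: evaluates to False.
  D=F, N=T, A=T: evaluates to False.
  D=T, N=F, A=F: evaluates to False.
  D=T, N=F, A=T: evaluates to False.
  D=T, N=T, A=F: evaluates to False.
  D=T, N=T, A=T: evaluates to False.
So the whole conjunction is unsatisfiable.

UNSATISFIABLE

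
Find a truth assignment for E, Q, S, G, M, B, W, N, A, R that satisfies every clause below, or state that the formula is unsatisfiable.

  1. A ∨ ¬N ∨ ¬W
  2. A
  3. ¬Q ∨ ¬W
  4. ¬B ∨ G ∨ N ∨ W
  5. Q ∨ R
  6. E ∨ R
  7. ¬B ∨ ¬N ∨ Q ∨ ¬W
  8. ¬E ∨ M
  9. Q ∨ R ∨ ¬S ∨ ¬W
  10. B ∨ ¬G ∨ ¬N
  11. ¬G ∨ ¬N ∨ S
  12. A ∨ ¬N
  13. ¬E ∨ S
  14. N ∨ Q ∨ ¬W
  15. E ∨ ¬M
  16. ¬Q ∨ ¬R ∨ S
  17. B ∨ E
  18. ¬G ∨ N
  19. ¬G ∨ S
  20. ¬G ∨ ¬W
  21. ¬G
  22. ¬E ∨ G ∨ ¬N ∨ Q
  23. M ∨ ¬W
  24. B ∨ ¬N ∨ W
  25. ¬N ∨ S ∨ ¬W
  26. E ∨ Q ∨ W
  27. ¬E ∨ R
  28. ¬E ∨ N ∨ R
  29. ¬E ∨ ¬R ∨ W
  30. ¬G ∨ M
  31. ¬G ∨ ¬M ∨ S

Unit clause (A) forces A = True.
Unit clause (¬G) forces G = False.
Set E = False.
  then (E ∨ R) forces R = True.
  then (E ∨ ¬M) forces M = False.
  then (B ∨ E) forces B = True.
  then (M ∨ ¬W) forces W = False.
  then (E ∨ Q ∨ W) forces Q = True.
  then (¬B ∨ G ∨ N ∨ W) forces N = True.
  then (¬Q ∨ ¬R ∨ S) forces S = True.
All clauses satisfied.

E = False; Q = True; S = True; G = False; M = False; B = True; W = False; N = True; A = True; R = True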